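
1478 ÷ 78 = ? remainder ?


1478 = 78 * 18 + 74
Check: 1404 + 74 = 1478

q = 18, r = 74


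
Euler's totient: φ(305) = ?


305 = 5 × 61
Prime factors: 5, 61
φ(305) = 305 × (1-1/5) × (1-1/61)
= 305 × 4/5 × 60/61 = 240

φ(305) = 240


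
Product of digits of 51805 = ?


5 × 1 × 8 × 0 × 5 = 0


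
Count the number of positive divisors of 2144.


2144 = 2^5 × 67^1
d(2144) = (5+1) × (1+1) = 12

12 divisors


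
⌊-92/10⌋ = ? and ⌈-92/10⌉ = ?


-92/10 = -9.2000
floor = -10
ceil = -9

floor = -10, ceil = -9


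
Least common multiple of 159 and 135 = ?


GCD(159, 135) = 3
LCM = 159*135/3 = 21465/3 = 7155

LCM = 7155


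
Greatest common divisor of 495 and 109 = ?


495 = 4 * 109 + 59
109 = 1 * 59 + 50
59 = 1 * 50 + 9
50 = 5 * 9 + 5
9 = 1 * 5 + 4
5 = 1 * 4 + 1
4 = 4 * 1 + 0
GCD = 1


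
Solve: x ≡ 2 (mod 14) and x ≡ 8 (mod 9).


M = 14*9 = 126
M1 = M/14 = 9, M2 = M/9 = 14
M1^(-1) mod 14 = 11, M2^(-1) mod 9 = 2
x = 2*9*11 + 8*14*2 = 422
422 mod 126 = 44
Check: 44 mod 14 = 2 ✓, 44 mod 9 = 8 ✓

x ≡ 44 (mod 126)


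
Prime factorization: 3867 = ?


3867 / 3 = 1289
1289 / 1289 = 1
3867 = 3 × 1289


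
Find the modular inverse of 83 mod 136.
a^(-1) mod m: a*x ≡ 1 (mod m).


Use the extended Euclidean algorithm on (136, 83); each row r = 136*s + 83*t:
r=136, s=1, t=0
r=83, s=0, t=1
q=1: r=53, s=1, t=-1   [136*(1) + 83*(-1) = 53]
q=1: r=30, s=-1, t=2   [136*(-1) + 83*(2) = 30]
q=1: r=23, s=2, t=-3   [136*(2) + 83*(-3) = 23]
q=1: r=7, s=-3, t=5   [136*(-3) + 83*(5) = 7]
q=3: r=2, s=11, t=-18   [136*(11) + 83*(-18) = 2]
q=3: r=1, s=-36, t=59   [136*(-36) + 83*(59) = 1]
q=2: r=0, s=83, t=-136   [136*(83) + 83*(-136) = 0]
GCD = 1 with t = 59, so 83*(59) ≡ 1 (mod 136)
Inverse = 59 mod 136 = 59
Check: 83 * 59 = 4897 ≡ 1 (mod 136)

83^(-1) ≡ 59 (mod 136)


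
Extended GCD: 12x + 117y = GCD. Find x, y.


Tabular extended Euclidean (each row: r = 12*s + 117*t):
r=12, s=1, t=0
r=117, s=0, t=1
q=0: r=12, s=1, t=0   [12*(1) + 117*(0) = 12]
q=9: r=9, s=-9, t=1   [12*(-9) + 117*(1) = 9]
q=1: r=3, s=10, t=-1   [12*(10) + 117*(-1) = 3]
q=3: r=0, s=-39, t=4   [12*(-39) + 117*(4) = 0]
GCD = 3; from the row with r=3: x=10, y=-1
Check: 12*(10) + 117*(-1) = 120 - 117 = 3

GCD = 3, x = 10, y = -1


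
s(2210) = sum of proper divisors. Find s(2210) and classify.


Proper divisors: 1, 2, 5, 10, 13, 17, 26, 34, 65, 85, 130, 170, 221, 442, 1105
Sum = 1 + 2 + 5 + 10 + 13 + 17 + 26 + 34 + 65 + 85 + 130 + 170 + 221 + 442 + 1105 = 2326
2326 > 2210 → abundant

s(2210) = 2326 (abundant)


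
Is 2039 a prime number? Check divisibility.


Check divisors up to sqrt(2039) = 45.1553
No divisors found.
2039 is prime.

Yes, 2039 is prime


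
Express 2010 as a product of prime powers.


2010 / 2 = 1005
1005 / 3 = 335
335 / 5 = 67
67 / 67 = 1
2010 = 2 × 3 × 5 × 67


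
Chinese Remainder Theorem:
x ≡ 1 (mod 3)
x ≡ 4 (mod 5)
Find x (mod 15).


M = 3*5 = 15
M1 = M/3 = 5, M2 = M/5 = 3
M1^(-1) mod 3 = 2, M2^(-1) mod 5 = 2
x = 1*5*2 + 4*3*2 = 34
34 mod 15 = 4
Check: 4 mod 3 = 1 ✓, 4 mod 5 = 4 ✓

x ≡ 4 (mod 15)


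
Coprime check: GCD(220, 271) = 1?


Euclidean algorithm:
271 = 1 * 220 + 51
220 = 4 * 51 + 16
51 = 3 * 16 + 3
16 = 5 * 3 + 1
3 = 3 * 1 + 0
GCD(220, 271) = 1

Yes, coprime (GCD = 1)


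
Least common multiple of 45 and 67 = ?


GCD(45, 67) = 1
LCM = 45*67/1 = 3015/1 = 3015

LCM = 3015


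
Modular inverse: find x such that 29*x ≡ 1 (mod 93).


Use the extended Euclidean algorithm on (93, 29); each row r = 93*s + 29*t:
r=93, s=1, t=0
r=29, s=0, t=1
q=3: r=6, s=1, t=-3   [93*(1) + 29*(-3) = 6]
q=4: r=5, s=-4, t=13   [93*(-4) + 29*(13) = 5]
q=1: r=1, s=5, t=-16   [93*(5) + 29*(-16) = 1]
q=5: r=0, s=-29, t=93   [93*(-29) + 29*(93) = 0]
GCD = 1 with t = -16, so 29*(-16) ≡ 1 (mod 93)
Inverse = -16 mod 93 = 77
Check: 29 * 77 = 2233 ≡ 1 (mod 93)

29^(-1) ≡ 77 (mod 93)


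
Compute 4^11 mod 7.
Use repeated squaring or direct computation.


4^1 mod 7 = 4
4^2 mod 7 = 2
4^3 mod 7 = 1
4^4 mod 7 = 4
4^5 mod 7 = 2
4^6 mod 7 = 1
4^7 mod 7 = 4
4^8 mod 7 = 2
4^9 mod 7 = 1
4^10 mod 7 = 4
4^11 mod 7 = 2


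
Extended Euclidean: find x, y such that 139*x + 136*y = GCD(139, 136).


Tabular extended Euclidean (each row: r = 139*s + 136*t):
r=139, s=1, t=0
r=136, s=0, t=1
q=1: r=3, s=1, t=-1   [139*(1) + 136*(-1) = 3]
q=45: r=1, s=-45, t=46   [139*(-45) + 136*(46) = 1]
q=3: r=0, s=136, t=-139   [139*(136) + 136*(-139) = 0]
GCD = 1; from the row with r=1: x=-45, y=46
Check: 139*(-45) + 136*(46) = -6255 + 6256 = 1

GCD = 1, x = -45, y = 46


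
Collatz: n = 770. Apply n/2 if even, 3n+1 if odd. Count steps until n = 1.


770 → 385 → 1156 → 578 → 289 → 868 → 434 → 217 → 652 → 326 → 163 → 490 → 245 → 736 → 368 → 184 → 92 → 46 → 23 → 70 → 35 → 106 → 53 → 160 → 80 → 40 → 20 → 10 → 5 → 16 → 8 → 4 → 2 → 1
Total steps = 33

33 steps


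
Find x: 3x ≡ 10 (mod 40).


GCD(3, 40) = 1, unique solution
a^(-1) mod 40 = 27
x = 27 * 10 mod 40 = 30

x ≡ 30 (mod 40)


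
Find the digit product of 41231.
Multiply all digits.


4 × 1 × 2 × 3 × 1 = 24


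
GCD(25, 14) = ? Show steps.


25 = 1 * 14 + 11
14 = 1 * 11 + 3
11 = 3 * 3 + 2
3 = 1 * 2 + 1
2 = 2 * 1 + 0
GCD = 1


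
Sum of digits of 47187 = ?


4 + 7 + 1 + 8 + 7 = 27


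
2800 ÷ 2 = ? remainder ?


2800 = 2 * 1400 + 0
Check: 2800 + 0 = 2800

q = 1400, r = 0


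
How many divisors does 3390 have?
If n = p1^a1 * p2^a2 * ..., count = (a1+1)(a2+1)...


3390 = 2^1 × 3^1 × 5^1 × 113^1
d(3390) = (1+1) × (1+1) × (1+1) × (1+1) = 16

16 divisors


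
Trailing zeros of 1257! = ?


floor(1257/5) = 251
floor(1257/25) = 50
floor(1257/125) = 10
floor(1257/625) = 2
Total = 313

313 trailing zeros


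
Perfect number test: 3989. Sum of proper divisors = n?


Proper divisors of 3989: 1
Sum = 1 = 1

No, 3989 is not perfect (1 ≠ 3989)


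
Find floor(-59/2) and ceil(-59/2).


-59/2 = -29.5000
floor = -30
ceil = -29

floor = -30, ceil = -29


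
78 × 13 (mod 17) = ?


78 × 13 = 1014
1014 mod 17 = 11


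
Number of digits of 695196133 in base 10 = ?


695196133 has 9 digits in base 10
floor(log10(695196133)) + 1 = floor(8.8421) + 1 = 9

9 digits (base 10)


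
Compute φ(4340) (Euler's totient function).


4340 = 2^2 × 5 × 7 × 31
Prime factors: 2, 5, 7, 31
φ(4340) = 4340 × (1-1/2) × (1-1/5) × (1-1/7) × (1-1/31)
= 4340 × 1/2 × 4/5 × 6/7 × 30/31 = 1440

φ(4340) = 1440


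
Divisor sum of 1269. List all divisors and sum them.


Divisors of 1269: 1, 3, 9, 27, 47, 141, 423, 1269
Sum = 1 + 3 + 9 + 27 + 47 + 141 + 423 + 1269 = 1920

σ(1269) = 1920


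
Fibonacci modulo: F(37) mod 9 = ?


F(k) mod 9 for k=1..37:
1, 1, 2, 3, 5, 8, 4, 3, 7, 1, 8, 0, 8, 8, 7, 6, 4, 1, 5, 6, 2, 8, 1, 0, 1, 1, 2, 3, 5, 8, 4, 3, 7, 1, 8, 0, 8
F(37) mod 9 = 8


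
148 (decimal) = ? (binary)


148 (base 10) = 148 (decimal)
148 (decimal) = 10010100 (base 2)


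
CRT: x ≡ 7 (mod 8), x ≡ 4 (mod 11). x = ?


M = 8*11 = 88
M1 = M/8 = 11, M2 = M/11 = 8
M1^(-1) mod 8 = 3, M2^(-1) mod 11 = 7
x = 7*11*3 + 4*8*7 = 455
455 mod 88 = 15
Check: 15 mod 8 = 7 ✓, 15 mod 11 = 4 ✓

x ≡ 15 (mod 88)


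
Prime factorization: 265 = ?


265 / 5 = 53
53 / 53 = 1
265 = 5 × 53


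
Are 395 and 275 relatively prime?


Euclidean algorithm:
395 = 1 * 275 + 120
275 = 2 * 120 + 35
120 = 3 * 35 + 15
35 = 2 * 15 + 5
15 = 3 * 5 + 0
GCD(395, 275) = 5

No, not coprime (GCD = 5)


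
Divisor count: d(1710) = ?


1710 = 2^1 × 3^2 × 5^1 × 19^1
d(1710) = (1+1) × (2+1) × (1+1) × (1+1) = 24

24 divisors


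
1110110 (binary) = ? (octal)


1110110 (base 2) = 118 (decimal)
118 (decimal) = 166 (base 8)


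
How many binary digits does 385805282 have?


385805282 in base 2 = 10110111111101110101111100010
Number of digits = 29

29 digits (base 2)


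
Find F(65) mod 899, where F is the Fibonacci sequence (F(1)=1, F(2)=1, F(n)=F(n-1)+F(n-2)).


F(k) mod 899 for k=1..65:
1, 1, 2, 3, 5, 8, 13, 21, 34, 55, 89, 144, 233, 377, 610, 88, 698, 786, 585, 472, 158, 630, 788, 519, 408, 28, 436, 464, 1, 465, 466, 32, 498, 530, 129, 659, 788, 548, 437, 86, 523, 609, 233, 842, 176, 119, 295, 414, 709, 224, 34, 258, 292, 550, 842, 493, 436, 30, 466, 496, 63, 559, 622, 282, 5
F(65) mod 899 = 5


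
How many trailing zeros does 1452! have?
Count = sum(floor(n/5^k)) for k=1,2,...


floor(1452/5) = 290
floor(1452/25) = 58
floor(1452/125) = 11
floor(1452/625) = 2
Total = 361

361 trailing zeros


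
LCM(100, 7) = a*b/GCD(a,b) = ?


GCD(100, 7) = 1
LCM = 100*7/1 = 700/1 = 700

LCM = 700


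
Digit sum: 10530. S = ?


1 + 0 + 5 + 3 + 0 = 9


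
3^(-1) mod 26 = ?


Use the extended Euclidean algorithm on (26, 3); each row r = 26*s + 3*t:
r=26, s=1, t=0
r=3, s=0, t=1
q=8: r=2, s=1, t=-8   [26*(1) + 3*(-8) = 2]
q=1: r=1, s=-1, t=9   [26*(-1) + 3*(9) = 1]
q=2: r=0, s=3, t=-26   [26*(3) + 3*(-26) = 0]
GCD = 1 with t = 9, so 3*(9) ≡ 1 (mod 26)
Inverse = 9 mod 26 = 9
Check: 3 * 9 = 27 ≡ 1 (mod 26)

3^(-1) ≡ 9 (mod 26)


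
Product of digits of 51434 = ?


5 × 1 × 4 × 3 × 4 = 240


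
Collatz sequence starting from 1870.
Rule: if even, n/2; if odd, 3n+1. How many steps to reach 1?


1870 → 935 → 2806 → 1403 → 4210 → 2105 → 6316 → 3158 → 1579 → 4738 → 2369 → 7108 → 3554 → 1777 → 5332 → 2666 → 1333 → 4000 → 2000 → 1000 → 500 → 250 → 125 → 376 → 188 → 94 → 47 → 142 → 71 → 214 → 107 → 322 → 161 → 484 → 242 → 121 → 364 → 182 → 91 → 274 → 137 → 412 → 206 → 103 → 310 → 155 → 466 → 233 → 700 → 350 → 175 → 526 → 263 → 790 → 395 → 1186 → 593 → 1780 → 890 → 445 → 1336 → 668 → 334 → 167 → 502 → 251 → 754 → 377 → 1132 → 566 → 283 → 850 → 425 → 1276 → 638 → 319 → 958 → 479 → 1438 → 719 → 2158 → 1079 → 3238 → 1619 → 4858 → 2429 → 7288 → 3644 → 1822 → 911 → 2734 → 1367 → 4102 → 2051 → 6154 → 3077 → 9232 → 4616 → 2308 → 1154 → 577 → 1732 → 866 → 433 → 1300 → 650 → 325 → 976 → 488 → 244 → 122 → 61 → 184 → 92 → 46 → 23 → 70 → 35 → 106 → 53 → 160 → 80 → 40 → 20 → 10 → 5 → 16 → 8 → 4 → 2 → 1
Total steps = 130

130 steps


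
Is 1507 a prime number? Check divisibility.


1507 / 11 = 137 (exact division)
1507 is NOT prime.

No, 1507 is not prime


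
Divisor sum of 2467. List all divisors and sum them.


Divisors of 2467: 1, 2467
Sum = 1 + 2467 = 2468

σ(2467) = 2468


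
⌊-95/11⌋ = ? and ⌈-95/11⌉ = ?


-95/11 = -8.6364
floor = -9
ceil = -8

floor = -9, ceil = -8


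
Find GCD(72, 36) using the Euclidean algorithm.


72 = 2 * 36 + 0
GCD = 36


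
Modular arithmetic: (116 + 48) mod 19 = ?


116 + 48 = 164
164 mod 19 = 12


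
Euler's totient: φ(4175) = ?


4175 = 5^2 × 167
Prime factors: 5, 167
φ(4175) = 4175 × (1-1/5) × (1-1/167)
= 4175 × 4/5 × 166/167 = 3320

φ(4175) = 3320


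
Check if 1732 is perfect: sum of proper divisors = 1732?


Proper divisors of 1732: 1, 2, 4, 433, 866
Sum = 1 + 2 + 4 + 433 + 866 = 1306

No, 1732 is not perfect (1306 ≠ 1732)


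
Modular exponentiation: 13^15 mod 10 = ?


13^1 mod 10 = 3
13^2 mod 10 = 9
13^3 mod 10 = 7
13^4 mod 10 = 1
13^5 mod 10 = 3
13^6 mod 10 = 9
13^7 mod 10 = 7
13^8 mod 10 = 1
13^9 mod 10 = 3
13^10 mod 10 = 9
13^11 mod 10 = 7
13^12 mod 10 = 1
13^13 mod 10 = 3
13^14 mod 10 = 9
13^15 mod 10 = 7


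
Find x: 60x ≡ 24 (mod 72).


GCD(60, 72) = 12 divides 24
Divide: 5x ≡ 2 (mod 6)
x ≡ 4 (mod 6)


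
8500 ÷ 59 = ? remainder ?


8500 = 59 * 144 + 4
Check: 8496 + 4 = 8500

q = 144, r = 4


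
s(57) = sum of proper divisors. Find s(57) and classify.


Proper divisors: 1, 3, 19
Sum = 1 + 3 + 19 = 23
23 < 57 → deficient

s(57) = 23 (deficient)


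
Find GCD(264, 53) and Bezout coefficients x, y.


Tabular extended Euclidean (each row: r = 264*s + 53*t):
r=264, s=1, t=0
r=53, s=0, t=1
q=4: r=52, s=1, t=-4   [264*(1) + 53*(-4) = 52]
q=1: r=1, s=-1, t=5   [264*(-1) + 53*(5) = 1]
q=52: r=0, s=53, t=-264   [264*(53) + 53*(-264) = 0]
GCD = 1; from the row with r=1: x=-1, y=5
Check: 264*(-1) + 53*(5) = -264 + 265 = 1

GCD = 1, x = -1, y = 5


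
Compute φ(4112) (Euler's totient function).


4112 = 2^4 × 257
Prime factors: 2, 257
φ(4112) = 4112 × (1-1/2) × (1-1/257)
= 4112 × 1/2 × 256/257 = 2048

φ(4112) = 2048


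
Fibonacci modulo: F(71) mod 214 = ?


F(k) mod 214 for k=1..71:
1, 1, 2, 3, 5, 8, 13, 21, 34, 55, 89, 144, 19, 163, 182, 131, 99, 16, 115, 131, 32, 163, 195, 144, 125, 55, 180, 21, 201, 8, 209, 3, 212, 1, 213, 0, 213, 213, 212, 211, 209, 206, 201, 193, 180, 159, 125, 70, 195, 51, 32, 83, 115, 198, 99, 83, 182, 51, 19, 70, 89, 159, 34, 193, 13, 206, 5, 211, 2, 213, 1
F(71) mod 214 = 1


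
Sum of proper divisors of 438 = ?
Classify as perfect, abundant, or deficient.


Proper divisors: 1, 2, 3, 6, 73, 146, 219
Sum = 1 + 2 + 3 + 6 + 73 + 146 + 219 = 450
450 > 438 → abundant

s(438) = 450 (abundant)


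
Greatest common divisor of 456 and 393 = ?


456 = 1 * 393 + 63
393 = 6 * 63 + 15
63 = 4 * 15 + 3
15 = 5 * 3 + 0
GCD = 3


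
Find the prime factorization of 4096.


4096 / 2 = 2048
2048 / 2 = 1024
1024 / 2 = 512
512 / 2 = 256
256 / 2 = 128
128 / 2 = 64
64 / 2 = 32
32 / 2 = 16
16 / 2 = 8
8 / 2 = 4
4 / 2 = 2
2 / 2 = 1
4096 = 2^12


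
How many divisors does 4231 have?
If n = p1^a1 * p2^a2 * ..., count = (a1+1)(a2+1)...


4231 = 4231^1
d(4231) = (1+1) = 2

2 divisors


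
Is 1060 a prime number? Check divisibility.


1060 / 2 = 530 (exact division)
1060 is NOT prime.

No, 1060 is not prime


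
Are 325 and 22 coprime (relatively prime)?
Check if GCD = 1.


Euclidean algorithm:
325 = 14 * 22 + 17
22 = 1 * 17 + 5
17 = 3 * 5 + 2
5 = 2 * 2 + 1
2 = 2 * 1 + 0
GCD(325, 22) = 1

Yes, coprime (GCD = 1)


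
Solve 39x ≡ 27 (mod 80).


GCD(39, 80) = 1, unique solution
a^(-1) mod 80 = 39
x = 39 * 27 mod 80 = 13

x ≡ 13 (mod 80)


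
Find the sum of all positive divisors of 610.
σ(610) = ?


Divisors of 610: 1, 2, 5, 10, 61, 122, 305, 610
Sum = 1 + 2 + 5 + 10 + 61 + 122 + 305 + 610 = 1116

σ(610) = 1116


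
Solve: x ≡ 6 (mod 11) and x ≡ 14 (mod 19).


M = 11*19 = 209
M1 = M/11 = 19, M2 = M/19 = 11
M1^(-1) mod 11 = 7, M2^(-1) mod 19 = 7
x = 6*19*7 + 14*11*7 = 1876
1876 mod 209 = 204
Check: 204 mod 11 = 6 ✓, 204 mod 19 = 14 ✓

x ≡ 204 (mod 209)


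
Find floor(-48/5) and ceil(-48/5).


-48/5 = -9.6000
floor = -10
ceil = -9

floor = -10, ceil = -9


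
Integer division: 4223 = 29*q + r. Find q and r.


4223 = 29 * 145 + 18
Check: 4205 + 18 = 4223

q = 145, r = 18


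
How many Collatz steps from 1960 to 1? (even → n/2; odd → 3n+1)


1960 → 980 → 490 → 245 → 736 → 368 → 184 → 92 → 46 → 23 → 70 → 35 → 106 → 53 → 160 → 80 → 40 → 20 → 10 → 5 → 16 → 8 → 4 → 2 → 1
Total steps = 24

24 steps


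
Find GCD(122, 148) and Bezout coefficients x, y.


Tabular extended Euclidean (each row: r = 122*s + 148*t):
r=122, s=1, t=0
r=148, s=0, t=1
q=0: r=122, s=1, t=0   [122*(1) + 148*(0) = 122]
q=1: r=26, s=-1, t=1   [122*(-1) + 148*(1) = 26]
q=4: r=18, s=5, t=-4   [122*(5) + 148*(-4) = 18]
q=1: r=8, s=-6, t=5   [122*(-6) + 148*(5) = 8]
q=2: r=2, s=17, t=-14   [122*(17) + 148*(-14) = 2]
q=4: r=0, s=-74, t=61   [122*(-74) + 148*(61) = 0]
GCD = 2; from the row with r=2: x=17, y=-14
Check: 122*(17) + 148*(-14) = 2074 - 2072 = 2

GCD = 2, x = 17, y = -14


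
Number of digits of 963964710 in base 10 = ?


963964710 has 9 digits in base 10
floor(log10(963964710)) + 1 = floor(8.9841) + 1 = 9

9 digits (base 10)


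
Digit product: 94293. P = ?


9 × 4 × 2 × 9 × 3 = 1944


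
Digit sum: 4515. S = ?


4 + 5 + 1 + 5 = 15


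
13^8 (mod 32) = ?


13^1 mod 32 = 13
13^2 mod 32 = 9
13^3 mod 32 = 21
13^4 mod 32 = 17
13^5 mod 32 = 29
13^6 mod 32 = 25
13^7 mod 32 = 5
13^8 mod 32 = 1


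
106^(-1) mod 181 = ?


Use the extended Euclidean algorithm on (181, 106); each row r = 181*s + 106*t:
r=181, s=1, t=0
r=106, s=0, t=1
q=1: r=75, s=1, t=-1   [181*(1) + 106*(-1) = 75]
q=1: r=31, s=-1, t=2   [181*(-1) + 106*(2) = 31]
q=2: r=13, s=3, t=-5   [181*(3) + 106*(-5) = 13]
q=2: r=5, s=-7, t=12   [181*(-7) + 106*(12) = 5]
q=2: r=3, s=17, t=-29   [181*(17) + 106*(-29) = 3]
q=1: r=2, s=-24, t=41   [181*(-24) + 106*(41) = 2]
q=1: r=1, s=41, t=-70   [181*(41) + 106*(-70) = 1]
q=2: r=0, s=-106, t=181   [181*(-106) + 106*(181) = 0]
GCD = 1 with t = -70, so 106*(-70) ≡ 1 (mod 181)
Inverse = -70 mod 181 = 111
Check: 106 * 111 = 11766 ≡ 1 (mod 181)

106^(-1) ≡ 111 (mod 181)


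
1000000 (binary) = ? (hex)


1000000 (base 2) = 64 (decimal)
64 (decimal) = 40 (base 16)


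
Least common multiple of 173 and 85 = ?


GCD(173, 85) = 1
LCM = 173*85/1 = 14705/1 = 14705

LCM = 14705


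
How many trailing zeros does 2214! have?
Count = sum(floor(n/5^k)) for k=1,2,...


floor(2214/5) = 442
floor(2214/25) = 88
floor(2214/125) = 17
floor(2214/625) = 3
Total = 550

550 trailing zeros


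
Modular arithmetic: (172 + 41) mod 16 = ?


172 + 41 = 213
213 mod 16 = 5


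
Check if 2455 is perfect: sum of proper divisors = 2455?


Proper divisors of 2455: 1, 5, 491
Sum = 1 + 5 + 491 = 497

No, 2455 is not perfect (497 ≠ 2455)


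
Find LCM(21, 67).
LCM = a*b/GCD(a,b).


GCD(21, 67) = 1
LCM = 21*67/1 = 1407/1 = 1407

LCM = 1407


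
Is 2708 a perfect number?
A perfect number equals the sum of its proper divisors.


Proper divisors of 2708: 1, 2, 4, 677, 1354
Sum = 1 + 2 + 4 + 677 + 1354 = 2038

No, 2708 is not perfect (2038 ≠ 2708)


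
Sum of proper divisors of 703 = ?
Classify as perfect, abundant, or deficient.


Proper divisors: 1, 19, 37
Sum = 1 + 19 + 37 = 57
57 < 703 → deficient

s(703) = 57 (deficient)


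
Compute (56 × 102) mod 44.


56 × 102 = 5712
5712 mod 44 = 36


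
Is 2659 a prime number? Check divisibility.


Check divisors up to sqrt(2659) = 51.5655
No divisors found.
2659 is prime.

Yes, 2659 is prime


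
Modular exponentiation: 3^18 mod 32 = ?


3^1 mod 32 = 3
3^2 mod 32 = 9
3^3 mod 32 = 27
3^4 mod 32 = 17
3^5 mod 32 = 19
3^6 mod 32 = 25
3^7 mod 32 = 11
3^8 mod 32 = 1
3^9 mod 32 = 3
3^10 mod 32 = 9
3^11 mod 32 = 27
3^12 mod 32 = 17
3^13 mod 32 = 19
3^14 mod 32 = 25
3^15 mod 32 = 11
3^16 mod 32 = 1
3^17 mod 32 = 3
3^18 mod 32 = 9


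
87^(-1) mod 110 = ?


Use the extended Euclidean algorithm on (110, 87); each row r = 110*s + 87*t:
r=110, s=1, t=0
r=87, s=0, t=1
q=1: r=23, s=1, t=-1   [110*(1) + 87*(-1) = 23]
q=3: r=18, s=-3, t=4   [110*(-3) + 87*(4) = 18]
q=1: r=5, s=4, t=-5   [110*(4) + 87*(-5) = 5]
q=3: r=3, s=-15, t=19   [110*(-15) + 87*(19) = 3]
q=1: r=2, s=19, t=-24   [110*(19) + 87*(-24) = 2]
q=1: r=1, s=-34, t=43   [110*(-34) + 87*(43) = 1]
q=2: r=0, s=87, t=-110   [110*(87) + 87*(-110) = 0]
GCD = 1 with t = 43, so 87*(43) ≡ 1 (mod 110)
Inverse = 43 mod 110 = 43
Check: 87 * 43 = 3741 ≡ 1 (mod 110)

87^(-1) ≡ 43 (mod 110)


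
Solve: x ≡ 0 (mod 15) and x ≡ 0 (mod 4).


M = 15*4 = 60
M1 = M/15 = 4, M2 = M/4 = 15
M1^(-1) mod 15 = 4, M2^(-1) mod 4 = 3
x = 0*4*4 + 0*15*3 = 0
0 mod 60 = 0
Check: 0 mod 15 = 0 ✓, 0 mod 4 = 0 ✓

x ≡ 0 (mod 60)


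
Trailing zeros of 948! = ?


floor(948/5) = 189
floor(948/25) = 37
floor(948/125) = 7
floor(948/625) = 1
Total = 234

234 trailing zeros


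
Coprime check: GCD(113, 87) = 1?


Euclidean algorithm:
113 = 1 * 87 + 26
87 = 3 * 26 + 9
26 = 2 * 9 + 8
9 = 1 * 8 + 1
8 = 8 * 1 + 0
GCD(113, 87) = 1

Yes, coprime (GCD = 1)


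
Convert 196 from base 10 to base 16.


196 (base 10) = 196 (decimal)
196 (decimal) = C4 (base 16)


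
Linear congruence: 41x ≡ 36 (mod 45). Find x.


GCD(41, 45) = 1, unique solution
a^(-1) mod 45 = 11
x = 11 * 36 mod 45 = 36

x ≡ 36 (mod 45)


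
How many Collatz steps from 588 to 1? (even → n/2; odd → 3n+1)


588 → 294 → 147 → 442 → 221 → 664 → 332 → 166 → 83 → 250 → 125 → 376 → 188 → 94 → 47 → 142 → 71 → 214 → 107 → 322 → 161 → 484 → 242 → 121 → 364 → 182 → 91 → 274 → 137 → 412 → 206 → 103 → 310 → 155 → 466 → 233 → 700 → 350 → 175 → 526 → 263 → 790 → 395 → 1186 → 593 → 1780 → 890 → 445 → 1336 → 668 → 334 → 167 → 502 → 251 → 754 → 377 → 1132 → 566 → 283 → 850 → 425 → 1276 → 638 → 319 → 958 → 479 → 1438 → 719 → 2158 → 1079 → 3238 → 1619 → 4858 → 2429 → 7288 → 3644 → 1822 → 911 → 2734 → 1367 → 4102 → 2051 → 6154 → 3077 → 9232 → 4616 → 2308 → 1154 → 577 → 1732 → 866 → 433 → 1300 → 650 → 325 → 976 → 488 → 244 → 122 → 61 → 184 → 92 → 46 → 23 → 70 → 35 → 106 → 53 → 160 → 80 → 40 → 20 → 10 → 5 → 16 → 8 → 4 → 2 → 1
Total steps = 118

118 steps


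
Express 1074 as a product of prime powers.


1074 / 2 = 537
537 / 3 = 179
179 / 179 = 1
1074 = 2 × 3 × 179


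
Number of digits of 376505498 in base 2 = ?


376505498 in base 2 = 10110011100010000010010011010
Number of digits = 29

29 digits (base 2)


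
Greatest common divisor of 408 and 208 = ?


408 = 1 * 208 + 200
208 = 1 * 200 + 8
200 = 25 * 8 + 0
GCD = 8


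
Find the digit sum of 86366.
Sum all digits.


8 + 6 + 3 + 6 + 6 = 29


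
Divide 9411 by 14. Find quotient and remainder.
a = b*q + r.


9411 = 14 * 672 + 3
Check: 9408 + 3 = 9411

q = 672, r = 3


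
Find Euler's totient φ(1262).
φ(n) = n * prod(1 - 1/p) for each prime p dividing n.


1262 = 2 × 631
Prime factors: 2, 631
φ(1262) = 1262 × (1-1/2) × (1-1/631)
= 1262 × 1/2 × 630/631 = 630

φ(1262) = 630


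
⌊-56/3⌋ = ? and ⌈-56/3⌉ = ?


-56/3 = -18.6667
floor = -19
ceil = -18

floor = -19, ceil = -18


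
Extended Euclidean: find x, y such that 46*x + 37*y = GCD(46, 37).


Tabular extended Euclidean (each row: r = 46*s + 37*t):
r=46, s=1, t=0
r=37, s=0, t=1
q=1: r=9, s=1, t=-1   [46*(1) + 37*(-1) = 9]
q=4: r=1, s=-4, t=5   [46*(-4) + 37*(5) = 1]
q=9: r=0, s=37, t=-46   [46*(37) + 37*(-46) = 0]
GCD = 1; from the row with r=1: x=-4, y=5
Check: 46*(-4) + 37*(5) = -184 + 185 = 1

GCD = 1, x = -4, y = 5


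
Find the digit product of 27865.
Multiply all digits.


2 × 7 × 8 × 6 × 5 = 3360


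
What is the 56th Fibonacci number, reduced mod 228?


F(k) mod 228 for k=1..56:
1, 1, 2, 3, 5, 8, 13, 21, 34, 55, 89, 144, 5, 149, 154, 75, 1, 76, 77, 153, 2, 155, 157, 84, 13, 97, 110, 207, 89, 68, 157, 225, 154, 151, 77, 0, 77, 77, 154, 3, 157, 160, 89, 21, 110, 131, 13, 144, 157, 73, 2, 75, 77, 152, 1, 153
F(56) mod 228 = 153


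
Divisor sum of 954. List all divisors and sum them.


Divisors of 954: 1, 2, 3, 6, 9, 18, 53, 106, 159, 318, 477, 954
Sum = 1 + 2 + 3 + 6 + 9 + 18 + 53 + 106 + 159 + 318 + 477 + 954 = 2106

σ(954) = 2106


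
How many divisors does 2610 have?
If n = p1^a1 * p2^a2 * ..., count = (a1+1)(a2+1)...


2610 = 2^1 × 3^2 × 5^1 × 29^1
d(2610) = (1+1) × (2+1) × (1+1) × (1+1) = 24

24 divisors


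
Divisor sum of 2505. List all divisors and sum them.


Divisors of 2505: 1, 3, 5, 15, 167, 501, 835, 2505
Sum = 1 + 3 + 5 + 15 + 167 + 501 + 835 + 2505 = 4032

σ(2505) = 4032


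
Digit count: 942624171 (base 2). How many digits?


942624171 in base 2 = 111000001011110100110110101011
Number of digits = 30

30 digits (base 2)


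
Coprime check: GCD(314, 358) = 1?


Euclidean algorithm:
358 = 1 * 314 + 44
314 = 7 * 44 + 6
44 = 7 * 6 + 2
6 = 3 * 2 + 0
GCD(314, 358) = 2

No, not coprime (GCD = 2)


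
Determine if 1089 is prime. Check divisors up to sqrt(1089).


1089 / 3 = 363 (exact division)
1089 is NOT prime.

No, 1089 is not prime


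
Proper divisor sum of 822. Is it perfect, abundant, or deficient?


Proper divisors: 1, 2, 3, 6, 137, 274, 411
Sum = 1 + 2 + 3 + 6 + 137 + 274 + 411 = 834
834 > 822 → abundant

s(822) = 834 (abundant)


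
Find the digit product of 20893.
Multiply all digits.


2 × 0 × 8 × 9 × 3 = 0


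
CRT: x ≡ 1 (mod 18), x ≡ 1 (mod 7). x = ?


M = 18*7 = 126
M1 = M/18 = 7, M2 = M/7 = 18
M1^(-1) mod 18 = 13, M2^(-1) mod 7 = 2
x = 1*7*13 + 1*18*2 = 127
127 mod 126 = 1
Check: 1 mod 18 = 1 ✓, 1 mod 7 = 1 ✓

x ≡ 1 (mod 126)


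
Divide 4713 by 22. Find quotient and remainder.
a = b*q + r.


4713 = 22 * 214 + 5
Check: 4708 + 5 = 4713

q = 214, r = 5


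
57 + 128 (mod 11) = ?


57 + 128 = 185
185 mod 11 = 9


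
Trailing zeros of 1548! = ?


floor(1548/5) = 309
floor(1548/25) = 61
floor(1548/125) = 12
floor(1548/625) = 2
Total = 384

384 trailing zeros


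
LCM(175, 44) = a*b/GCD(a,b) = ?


GCD(175, 44) = 1
LCM = 175*44/1 = 7700/1 = 7700

LCM = 7700


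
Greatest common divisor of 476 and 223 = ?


476 = 2 * 223 + 30
223 = 7 * 30 + 13
30 = 2 * 13 + 4
13 = 3 * 4 + 1
4 = 4 * 1 + 0
GCD = 1


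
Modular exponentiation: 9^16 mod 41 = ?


9^1 mod 41 = 9
9^2 mod 41 = 40
9^3 mod 41 = 32
9^4 mod 41 = 1
9^5 mod 41 = 9
9^6 mod 41 = 40
9^7 mod 41 = 32
9^8 mod 41 = 1
9^9 mod 41 = 9
9^10 mod 41 = 40
9^11 mod 41 = 32
9^12 mod 41 = 1
9^13 mod 41 = 9
9^14 mod 41 = 40
9^15 mod 41 = 32
9^16 mod 41 = 1


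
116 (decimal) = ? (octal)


116 (base 10) = 116 (decimal)
116 (decimal) = 164 (base 8)


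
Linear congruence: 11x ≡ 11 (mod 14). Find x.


GCD(11, 14) = 1, unique solution
a^(-1) mod 14 = 9
x = 9 * 11 mod 14 = 1

x ≡ 1 (mod 14)


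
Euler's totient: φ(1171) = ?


1171 = 1171
Prime factors: 1171
φ(1171) = 1171 × (1-1/1171)
= 1171 × 1170/1171 = 1170

φ(1171) = 1170


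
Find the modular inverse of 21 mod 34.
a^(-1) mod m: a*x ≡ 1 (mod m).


Use the extended Euclidean algorithm on (34, 21); each row r = 34*s + 21*t:
r=34, s=1, t=0
r=21, s=0, t=1
q=1: r=13, s=1, t=-1   [34*(1) + 21*(-1) = 13]
q=1: r=8, s=-1, t=2   [34*(-1) + 21*(2) = 8]
q=1: r=5, s=2, t=-3   [34*(2) + 21*(-3) = 5]
q=1: r=3, s=-3, t=5   [34*(-3) + 21*(5) = 3]
q=1: r=2, s=5, t=-8   [34*(5) + 21*(-8) = 2]
q=1: r=1, s=-8, t=13   [34*(-8) + 21*(13) = 1]
q=2: r=0, s=21, t=-34   [34*(21) + 21*(-34) = 0]
GCD = 1 with t = 13, so 21*(13) ≡ 1 (mod 34)
Inverse = 13 mod 34 = 13
Check: 21 * 13 = 273 ≡ 1 (mod 34)

21^(-1) ≡ 13 (mod 34)


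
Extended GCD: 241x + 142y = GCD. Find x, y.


Tabular extended Euclidean (each row: r = 241*s + 142*t):
r=241, s=1, t=0
r=142, s=0, t=1
q=1: r=99, s=1, t=-1   [241*(1) + 142*(-1) = 99]
q=1: r=43, s=-1, t=2   [241*(-1) + 142*(2) = 43]
q=2: r=13, s=3, t=-5   [241*(3) + 142*(-5) = 13]
q=3: r=4, s=-10, t=17   [241*(-10) + 142*(17) = 4]
q=3: r=1, s=33, t=-56   [241*(33) + 142*(-56) = 1]
q=4: r=0, s=-142, t=241   [241*(-142) + 142*(241) = 0]
GCD = 1; from the row with r=1: x=33, y=-56
Check: 241*(33) + 142*(-56) = 7953 - 7952 = 1

GCD = 1, x = 33, y = -56


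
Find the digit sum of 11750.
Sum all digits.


1 + 1 + 7 + 5 + 0 = 14


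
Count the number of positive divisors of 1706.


1706 = 2^1 × 853^1
d(1706) = (1+1) × (1+1) = 4

4 divisors


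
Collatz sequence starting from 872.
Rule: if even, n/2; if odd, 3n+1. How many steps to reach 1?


872 → 436 → 218 → 109 → 328 → 164 → 82 → 41 → 124 → 62 → 31 → 94 → 47 → 142 → 71 → 214 → 107 → 322 → 161 → 484 → 242 → 121 → 364 → 182 → 91 → 274 → 137 → 412 → 206 → 103 → 310 → 155 → 466 → 233 → 700 → 350 → 175 → 526 → 263 → 790 → 395 → 1186 → 593 → 1780 → 890 → 445 → 1336 → 668 → 334 → 167 → 502 → 251 → 754 → 377 → 1132 → 566 → 283 → 850 → 425 → 1276 → 638 → 319 → 958 → 479 → 1438 → 719 → 2158 → 1079 → 3238 → 1619 → 4858 → 2429 → 7288 → 3644 → 1822 → 911 → 2734 → 1367 → 4102 → 2051 → 6154 → 3077 → 9232 → 4616 → 2308 → 1154 → 577 → 1732 → 866 → 433 → 1300 → 650 → 325 → 976 → 488 → 244 → 122 → 61 → 184 → 92 → 46 → 23 → 70 → 35 → 106 → 53 → 160 → 80 → 40 → 20 → 10 → 5 → 16 → 8 → 4 → 2 → 1
Total steps = 116

116 steps


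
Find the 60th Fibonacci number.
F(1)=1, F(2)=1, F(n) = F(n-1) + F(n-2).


Sequence: 1, 1, 2, 3, 5, 8, 13, 21, 34, 55, 89, 144, 233, 377, 610, 987, 1597, 2584, 4181, 6765, 10946, 17711, 28657, 46368, 75025, 121393, 196418, 317811, 514229, 832040, 1346269, 2178309, 3524578, 5702887, 9227465, 14930352, 24157817, 39088169, 63245986, 102334155, 165580141, 267914296, 433494437, 701408733, 1134903170, 1836311903, 2971215073, 4807526976, 7778742049, 12586269025, 20365011074, 32951280099, 53316291173, 86267571272, 139583862445, 225851433717, 365435296162, 591286729879, 956722026041, 1548008755920
F(60) = 1548008755920


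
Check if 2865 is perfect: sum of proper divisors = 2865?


Proper divisors of 2865: 1, 3, 5, 15, 191, 573, 955
Sum = 1 + 3 + 5 + 15 + 191 + 573 + 955 = 1743

No, 2865 is not perfect (1743 ≠ 2865)


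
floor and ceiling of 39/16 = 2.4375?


39/16 = 2.4375
floor = 2
ceil = 3

floor = 2, ceil = 3


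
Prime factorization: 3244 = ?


3244 / 2 = 1622
1622 / 2 = 811
811 / 811 = 1
3244 = 2^2 × 811


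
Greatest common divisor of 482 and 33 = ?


482 = 14 * 33 + 20
33 = 1 * 20 + 13
20 = 1 * 13 + 7
13 = 1 * 7 + 6
7 = 1 * 6 + 1
6 = 6 * 1 + 0
GCD = 1


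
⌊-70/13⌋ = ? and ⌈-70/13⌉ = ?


-70/13 = -5.3846
floor = -6
ceil = -5

floor = -6, ceil = -5


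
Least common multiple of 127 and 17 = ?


GCD(127, 17) = 1
LCM = 127*17/1 = 2159/1 = 2159

LCM = 2159


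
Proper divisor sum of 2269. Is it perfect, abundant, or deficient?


Proper divisors: 1
Sum = 1 = 1
1 < 2269 → deficient

s(2269) = 1 (deficient)


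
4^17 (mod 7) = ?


4^1 mod 7 = 4
4^2 mod 7 = 2
4^3 mod 7 = 1
4^4 mod 7 = 4
4^5 mod 7 = 2
4^6 mod 7 = 1
4^7 mod 7 = 4
4^8 mod 7 = 2
4^9 mod 7 = 1
4^10 mod 7 = 4
4^11 mod 7 = 2
4^12 mod 7 = 1
4^13 mod 7 = 4
4^14 mod 7 = 2
4^15 mod 7 = 1
4^16 mod 7 = 4
4^17 mod 7 = 2


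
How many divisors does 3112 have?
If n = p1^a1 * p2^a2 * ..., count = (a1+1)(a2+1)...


3112 = 2^3 × 389^1
d(3112) = (3+1) × (1+1) = 8

8 divisors


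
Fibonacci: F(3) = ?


Sequence: 1, 1, 2
F(3) = 2


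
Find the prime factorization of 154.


154 / 2 = 77
77 / 7 = 11
11 / 11 = 1
154 = 2 × 7 × 11


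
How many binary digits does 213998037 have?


213998037 in base 2 = 1100110000010101100111010101
Number of digits = 28

28 digits (base 2)


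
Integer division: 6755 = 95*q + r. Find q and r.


6755 = 95 * 71 + 10
Check: 6745 + 10 = 6755

q = 71, r = 10


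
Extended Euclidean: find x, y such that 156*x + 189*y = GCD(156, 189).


Tabular extended Euclidean (each row: r = 156*s + 189*t):
r=156, s=1, t=0
r=189, s=0, t=1
q=0: r=156, s=1, t=0   [156*(1) + 189*(0) = 156]
q=1: r=33, s=-1, t=1   [156*(-1) + 189*(1) = 33]
q=4: r=24, s=5, t=-4   [156*(5) + 189*(-4) = 24]
q=1: r=9, s=-6, t=5   [156*(-6) + 189*(5) = 9]
q=2: r=6, s=17, t=-14   [156*(17) + 189*(-14) = 6]
q=1: r=3, s=-23, t=19   [156*(-23) + 189*(19) = 3]
q=2: r=0, s=63, t=-52   [156*(63) + 189*(-52) = 0]
GCD = 3; from the row with r=3: x=-23, y=19
Check: 156*(-23) + 189*(19) = -3588 + 3591 = 3

GCD = 3, x = -23, y = 19


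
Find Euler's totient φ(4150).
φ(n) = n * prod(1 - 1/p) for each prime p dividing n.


4150 = 2 × 5^2 × 83
Prime factors: 2, 5, 83
φ(4150) = 4150 × (1-1/2) × (1-1/5) × (1-1/83)
= 4150 × 1/2 × 4/5 × 82/83 = 1640

φ(4150) = 1640


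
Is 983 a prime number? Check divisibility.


Check divisors up to sqrt(983) = 31.3528
No divisors found.
983 is prime.

Yes, 983 is prime


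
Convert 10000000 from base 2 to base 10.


10000000 (base 2) = 128 (decimal)
128 (decimal) = 128 (base 10)


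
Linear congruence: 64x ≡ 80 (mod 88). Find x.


GCD(64, 88) = 8 divides 80
Divide: 8x ≡ 10 (mod 11)
x ≡ 4 (mod 11)


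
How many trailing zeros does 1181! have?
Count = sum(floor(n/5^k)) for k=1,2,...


floor(1181/5) = 236
floor(1181/25) = 47
floor(1181/125) = 9
floor(1181/625) = 1
Total = 293

293 trailing zeros


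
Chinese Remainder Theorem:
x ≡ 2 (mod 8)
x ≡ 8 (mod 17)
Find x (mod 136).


M = 8*17 = 136
M1 = M/8 = 17, M2 = M/17 = 8
M1^(-1) mod 8 = 1, M2^(-1) mod 17 = 15
x = 2*17*1 + 8*8*15 = 994
994 mod 136 = 42
Check: 42 mod 8 = 2 ✓, 42 mod 17 = 8 ✓

x ≡ 42 (mod 136)


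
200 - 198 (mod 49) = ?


200 - 198 = 2
2 mod 49 = 2


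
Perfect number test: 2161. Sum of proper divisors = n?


Proper divisors of 2161: 1
Sum = 1 = 1

No, 2161 is not perfect (1 ≠ 2161)


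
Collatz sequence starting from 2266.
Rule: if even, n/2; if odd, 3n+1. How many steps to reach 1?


2266 → 1133 → 3400 → 1700 → 850 → 425 → 1276 → 638 → 319 → 958 → 479 → 1438 → 719 → 2158 → 1079 → 3238 → 1619 → 4858 → 2429 → 7288 → 3644 → 1822 → 911 → 2734 → 1367 → 4102 → 2051 → 6154 → 3077 → 9232 → 4616 → 2308 → 1154 → 577 → 1732 → 866 → 433 → 1300 → 650 → 325 → 976 → 488 → 244 → 122 → 61 → 184 → 92 → 46 → 23 → 70 → 35 → 106 → 53 → 160 → 80 → 40 → 20 → 10 → 5 → 16 → 8 → 4 → 2 → 1
Total steps = 63

63 steps


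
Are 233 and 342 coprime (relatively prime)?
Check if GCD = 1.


Euclidean algorithm:
342 = 1 * 233 + 109
233 = 2 * 109 + 15
109 = 7 * 15 + 4
15 = 3 * 4 + 3
4 = 1 * 3 + 1
3 = 3 * 1 + 0
GCD(233, 342) = 1

Yes, coprime (GCD = 1)


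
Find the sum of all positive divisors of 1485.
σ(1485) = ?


Divisors of 1485: 1, 3, 5, 9, 11, 15, 27, 33, 45, 55, 99, 135, 165, 297, 495, 1485
Sum = 1 + 3 + 5 + 9 + 11 + 15 + 27 + 33 + 45 + 55 + 99 + 135 + 165 + 297 + 495 + 1485 = 2880

σ(1485) = 2880


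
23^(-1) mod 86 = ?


Use the extended Euclidean algorithm on (86, 23); each row r = 86*s + 23*t:
r=86, s=1, t=0
r=23, s=0, t=1
q=3: r=17, s=1, t=-3   [86*(1) + 23*(-3) = 17]
q=1: r=6, s=-1, t=4   [86*(-1) + 23*(4) = 6]
q=2: r=5, s=3, t=-11   [86*(3) + 23*(-11) = 5]
q=1: r=1, s=-4, t=15   [86*(-4) + 23*(15) = 1]
q=5: r=0, s=23, t=-86   [86*(23) + 23*(-86) = 0]
GCD = 1 with t = 15, so 23*(15) ≡ 1 (mod 86)
Inverse = 15 mod 86 = 15
Check: 23 * 15 = 345 ≡ 1 (mod 86)

23^(-1) ≡ 15 (mod 86)


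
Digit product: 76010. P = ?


7 × 6 × 0 × 1 × 0 = 0


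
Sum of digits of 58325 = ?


5 + 8 + 3 + 2 + 5 = 23


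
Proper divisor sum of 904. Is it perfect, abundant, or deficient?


Proper divisors: 1, 2, 4, 8, 113, 226, 452
Sum = 1 + 2 + 4 + 8 + 113 + 226 + 452 = 806
806 < 904 → deficient

s(904) = 806 (deficient)


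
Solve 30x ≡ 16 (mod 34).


GCD(30, 34) = 2 divides 16
Divide: 15x ≡ 8 (mod 17)
x ≡ 13 (mod 17)


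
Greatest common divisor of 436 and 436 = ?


436 = 1 * 436 + 0
GCD = 436


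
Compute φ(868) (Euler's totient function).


868 = 2^2 × 7 × 31
Prime factors: 2, 7, 31
φ(868) = 868 × (1-1/2) × (1-1/7) × (1-1/31)
= 868 × 1/2 × 6/7 × 30/31 = 360

φ(868) = 360


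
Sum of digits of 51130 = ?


5 + 1 + 1 + 3 + 0 = 10


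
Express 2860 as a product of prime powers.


2860 / 2 = 1430
1430 / 2 = 715
715 / 5 = 143
143 / 11 = 13
13 / 13 = 1
2860 = 2^2 × 5 × 11 × 13


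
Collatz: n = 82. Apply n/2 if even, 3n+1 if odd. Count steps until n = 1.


82 → 41 → 124 → 62 → 31 → 94 → 47 → 142 → 71 → 214 → 107 → 322 → 161 → 484 → 242 → 121 → 364 → 182 → 91 → 274 → 137 → 412 → 206 → 103 → 310 → 155 → 466 → 233 → 700 → 350 → 175 → 526 → 263 → 790 → 395 → 1186 → 593 → 1780 → 890 → 445 → 1336 → 668 → 334 → 167 → 502 → 251 → 754 → 377 → 1132 → 566 → 283 → 850 → 425 → 1276 → 638 → 319 → 958 → 479 → 1438 → 719 → 2158 → 1079 → 3238 → 1619 → 4858 → 2429 → 7288 → 3644 → 1822 → 911 → 2734 → 1367 → 4102 → 2051 → 6154 → 3077 → 9232 → 4616 → 2308 → 1154 → 577 → 1732 → 866 → 433 → 1300 → 650 → 325 → 976 → 488 → 244 → 122 → 61 → 184 → 92 → 46 → 23 → 70 → 35 → 106 → 53 → 160 → 80 → 40 → 20 → 10 → 5 → 16 → 8 → 4 → 2 → 1
Total steps = 110

110 steps


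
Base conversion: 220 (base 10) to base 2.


220 (base 10) = 220 (decimal)
220 (decimal) = 11011100 (base 2)


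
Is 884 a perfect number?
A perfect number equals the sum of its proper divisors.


Proper divisors of 884: 1, 2, 4, 13, 17, 26, 34, 52, 68, 221, 442
Sum = 1 + 2 + 4 + 13 + 17 + 26 + 34 + 52 + 68 + 221 + 442 = 880

No, 884 is not perfect (880 ≠ 884)


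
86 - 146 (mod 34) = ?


86 - 146 = -60
-60 mod 34 = 8


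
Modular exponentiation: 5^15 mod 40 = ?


5^1 mod 40 = 5
5^2 mod 40 = 25
5^3 mod 40 = 5
5^4 mod 40 = 25
5^5 mod 40 = 5
5^6 mod 40 = 25
5^7 mod 40 = 5
5^8 mod 40 = 25
5^9 mod 40 = 5
5^10 mod 40 = 25
5^11 mod 40 = 5
5^12 mod 40 = 25
5^13 mod 40 = 5
5^14 mod 40 = 25
5^15 mod 40 = 5


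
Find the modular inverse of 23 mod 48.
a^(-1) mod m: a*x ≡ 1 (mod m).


Use the extended Euclidean algorithm on (48, 23); each row r = 48*s + 23*t:
r=48, s=1, t=0
r=23, s=0, t=1
q=2: r=2, s=1, t=-2   [48*(1) + 23*(-2) = 2]
q=11: r=1, s=-11, t=23   [48*(-11) + 23*(23) = 1]
q=2: r=0, s=23, t=-48   [48*(23) + 23*(-48) = 0]
GCD = 1 with t = 23, so 23*(23) ≡ 1 (mod 48)
Inverse = 23 mod 48 = 23
Check: 23 * 23 = 529 ≡ 1 (mod 48)

23^(-1) ≡ 23 (mod 48)


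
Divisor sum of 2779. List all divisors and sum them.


Divisors of 2779: 1, 7, 397, 2779
Sum = 1 + 7 + 397 + 2779 = 3184

σ(2779) = 3184


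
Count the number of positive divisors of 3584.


3584 = 2^9 × 7^1
d(3584) = (9+1) × (1+1) = 20

20 divisors


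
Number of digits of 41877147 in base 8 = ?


41877147 in base 8 = 237577233
Number of digits = 9

9 digits (base 8)


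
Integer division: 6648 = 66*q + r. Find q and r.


6648 = 66 * 100 + 48
Check: 6600 + 48 = 6648

q = 100, r = 48


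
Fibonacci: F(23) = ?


Sequence: 1, 1, 2, 3, 5, 8, 13, 21, 34, 55, 89, 144, 233, 377, 610, 987, 1597, 2584, 4181, 6765, 10946, 17711, 28657
F(23) = 28657


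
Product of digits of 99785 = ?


9 × 9 × 7 × 8 × 5 = 22680


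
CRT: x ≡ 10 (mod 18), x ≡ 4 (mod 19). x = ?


M = 18*19 = 342
M1 = M/18 = 19, M2 = M/19 = 18
M1^(-1) mod 18 = 1, M2^(-1) mod 19 = 18
x = 10*19*1 + 4*18*18 = 1486
1486 mod 342 = 118
Check: 118 mod 18 = 10 ✓, 118 mod 19 = 4 ✓

x ≡ 118 (mod 342)


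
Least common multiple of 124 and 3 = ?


GCD(124, 3) = 1
LCM = 124*3/1 = 372/1 = 372

LCM = 372


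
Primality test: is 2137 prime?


Check divisors up to sqrt(2137) = 46.2277
No divisors found.
2137 is prime.

Yes, 2137 is prime


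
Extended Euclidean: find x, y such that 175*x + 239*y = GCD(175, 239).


Tabular extended Euclidean (each row: r = 175*s + 239*t):
r=175, s=1, t=0
r=239, s=0, t=1
q=0: r=175, s=1, t=0   [175*(1) + 239*(0) = 175]
q=1: r=64, s=-1, t=1   [175*(-1) + 239*(1) = 64]
q=2: r=47, s=3, t=-2   [175*(3) + 239*(-2) = 47]
q=1: r=17, s=-4, t=3   [175*(-4) + 239*(3) = 17]
q=2: r=13, s=11, t=-8   [175*(11) + 239*(-8) = 13]
q=1: r=4, s=-15, t=11   [175*(-15) + 239*(11) = 4]
q=3: r=1, s=56, t=-41   [175*(56) + 239*(-41) = 1]
q=4: r=0, s=-239, t=175   [175*(-239) + 239*(175) = 0]
GCD = 1; from the row with r=1: x=56, y=-41
Check: 175*(56) + 239*(-41) = 9800 - 9799 = 1

GCD = 1, x = 56, y = -41


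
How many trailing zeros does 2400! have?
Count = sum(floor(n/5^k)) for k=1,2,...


floor(2400/5) = 480
floor(2400/25) = 96
floor(2400/125) = 19
floor(2400/625) = 3
Total = 598

598 trailing zeros
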